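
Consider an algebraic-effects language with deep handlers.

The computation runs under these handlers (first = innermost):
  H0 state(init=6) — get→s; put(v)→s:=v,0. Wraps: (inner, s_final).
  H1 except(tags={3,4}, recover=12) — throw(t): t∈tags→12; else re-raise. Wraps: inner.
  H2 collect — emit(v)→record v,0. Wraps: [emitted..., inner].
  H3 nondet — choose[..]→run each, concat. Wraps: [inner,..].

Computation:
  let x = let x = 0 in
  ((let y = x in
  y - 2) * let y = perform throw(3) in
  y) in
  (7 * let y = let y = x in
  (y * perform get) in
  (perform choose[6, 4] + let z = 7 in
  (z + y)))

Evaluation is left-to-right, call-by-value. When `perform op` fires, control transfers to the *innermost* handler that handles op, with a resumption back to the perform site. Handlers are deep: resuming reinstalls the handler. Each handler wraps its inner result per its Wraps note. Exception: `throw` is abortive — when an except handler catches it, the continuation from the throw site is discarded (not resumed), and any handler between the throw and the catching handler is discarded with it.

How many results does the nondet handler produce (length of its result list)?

Working:
throw(3) @ H1 caught ⇒ 12
H2 returns [12]
H3 returns [[12]]
= [[12]]

Answer: 1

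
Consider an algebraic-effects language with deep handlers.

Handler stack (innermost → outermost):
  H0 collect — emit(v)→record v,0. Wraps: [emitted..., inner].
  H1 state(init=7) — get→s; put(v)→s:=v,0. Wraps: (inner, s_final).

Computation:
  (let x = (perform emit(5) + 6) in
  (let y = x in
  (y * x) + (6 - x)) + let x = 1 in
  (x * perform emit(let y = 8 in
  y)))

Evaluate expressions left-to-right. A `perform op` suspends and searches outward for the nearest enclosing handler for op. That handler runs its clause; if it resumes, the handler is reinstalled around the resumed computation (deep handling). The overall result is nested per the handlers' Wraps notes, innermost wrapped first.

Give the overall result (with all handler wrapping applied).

Working:
emit(5) @ H0 ⇒ out+=5
emit(8) @ H0 ⇒ out+=8
H0 returns [5, 8, 36]
H1 returns ([5, 8, 36], 7)
= ([5, 8, 36], 7)

Answer: ([5, 8, 36], 7)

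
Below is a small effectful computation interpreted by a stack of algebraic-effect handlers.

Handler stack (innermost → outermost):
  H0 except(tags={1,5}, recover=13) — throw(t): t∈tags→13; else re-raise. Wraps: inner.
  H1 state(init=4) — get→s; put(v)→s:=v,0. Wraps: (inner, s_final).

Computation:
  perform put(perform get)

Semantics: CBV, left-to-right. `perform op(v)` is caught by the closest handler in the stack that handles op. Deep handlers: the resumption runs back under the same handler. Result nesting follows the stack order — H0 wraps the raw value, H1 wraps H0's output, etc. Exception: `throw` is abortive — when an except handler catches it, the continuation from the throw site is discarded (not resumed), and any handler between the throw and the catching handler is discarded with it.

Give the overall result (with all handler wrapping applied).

Answer: (0, 4)

Evaluation trace:
get @ H1 ⇒ 4
put(4) @ H1 ⇒ s:=4
H0 returns 0
H1 returns (0, 4)
= (0, 4)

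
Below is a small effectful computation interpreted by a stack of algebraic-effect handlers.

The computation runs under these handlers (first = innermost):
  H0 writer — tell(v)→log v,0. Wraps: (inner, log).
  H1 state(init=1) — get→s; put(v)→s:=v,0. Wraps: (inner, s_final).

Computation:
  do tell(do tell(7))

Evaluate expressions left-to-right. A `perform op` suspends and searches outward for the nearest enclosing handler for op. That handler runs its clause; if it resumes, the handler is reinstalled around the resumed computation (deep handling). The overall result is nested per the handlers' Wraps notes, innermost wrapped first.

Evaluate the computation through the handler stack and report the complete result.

Answer: ((0, (7, 0)), 1)

Step-by-step:
tell(7) @ H0 ⇒ log+=7
tell(0) @ H0 ⇒ log+=0
H0 returns (0, (7, 0))
H1 returns ((0, (7, 0)), 1)
= ((0, (7, 0)), 1)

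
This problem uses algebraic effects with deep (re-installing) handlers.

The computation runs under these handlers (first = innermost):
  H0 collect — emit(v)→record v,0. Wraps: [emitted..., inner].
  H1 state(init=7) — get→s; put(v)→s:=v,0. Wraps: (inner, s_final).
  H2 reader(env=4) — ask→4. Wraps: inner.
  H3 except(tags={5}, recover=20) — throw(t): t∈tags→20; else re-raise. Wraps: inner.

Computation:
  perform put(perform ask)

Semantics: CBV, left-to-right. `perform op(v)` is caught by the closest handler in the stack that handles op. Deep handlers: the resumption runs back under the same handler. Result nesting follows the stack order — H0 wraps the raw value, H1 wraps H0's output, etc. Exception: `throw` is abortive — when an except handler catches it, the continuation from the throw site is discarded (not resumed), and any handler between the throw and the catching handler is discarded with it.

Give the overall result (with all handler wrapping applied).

Working:
ask @ H2 ⇒ 4
put(4) @ H1 ⇒ s:=4
H0 returns [0]
H1 returns ([0], 4)
H2 returns ([0], 4)
H3 returns ([0], 4)
= ([0], 4)

Answer: ([0], 4)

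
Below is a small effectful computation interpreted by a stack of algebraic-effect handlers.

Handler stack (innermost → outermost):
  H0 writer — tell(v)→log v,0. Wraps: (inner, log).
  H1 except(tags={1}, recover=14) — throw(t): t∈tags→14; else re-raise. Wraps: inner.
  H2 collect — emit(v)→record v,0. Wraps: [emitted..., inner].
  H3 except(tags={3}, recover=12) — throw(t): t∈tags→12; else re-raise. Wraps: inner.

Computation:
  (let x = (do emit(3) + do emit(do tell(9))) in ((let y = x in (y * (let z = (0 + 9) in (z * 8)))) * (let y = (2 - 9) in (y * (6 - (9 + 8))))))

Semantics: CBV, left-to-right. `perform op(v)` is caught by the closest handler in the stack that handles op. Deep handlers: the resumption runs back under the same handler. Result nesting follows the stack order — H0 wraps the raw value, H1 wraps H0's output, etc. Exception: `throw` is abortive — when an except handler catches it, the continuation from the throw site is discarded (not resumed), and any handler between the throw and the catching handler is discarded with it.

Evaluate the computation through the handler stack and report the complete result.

Answer: [3, 0, (0, (9))]

Working:
emit(3) @ H2 ⇒ out+=3
tell(9) @ H0 ⇒ log+=9
emit(0) @ H2 ⇒ out+=0
H0 returns (0, (9))
H1 returns (0, (9))
H2 returns [3, 0, (0, (9))]
H3 returns [3, 0, (0, (9))]
= [3, 0, (0, (9))]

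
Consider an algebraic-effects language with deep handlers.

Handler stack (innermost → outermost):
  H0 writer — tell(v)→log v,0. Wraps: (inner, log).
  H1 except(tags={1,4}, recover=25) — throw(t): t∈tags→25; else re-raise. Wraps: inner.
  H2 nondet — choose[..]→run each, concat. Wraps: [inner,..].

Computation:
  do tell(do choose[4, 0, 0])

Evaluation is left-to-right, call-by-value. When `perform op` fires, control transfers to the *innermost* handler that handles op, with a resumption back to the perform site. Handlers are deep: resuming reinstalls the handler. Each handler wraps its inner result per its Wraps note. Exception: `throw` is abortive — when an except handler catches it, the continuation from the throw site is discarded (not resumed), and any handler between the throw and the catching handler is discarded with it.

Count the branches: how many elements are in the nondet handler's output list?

Answer: 3

Step-by-step:
choose[4, 0, 0] @ H2
  branch[0] choose=4:
    tell(4) @ H0 ⇒ log+=4
    H0 returns (0, (4))
    H1 returns (0, (4))
    H2 returns [(0, (4))]
  branch[1] choose=0:
    tell(0) @ H0 ⇒ log+=0
    H0 returns (0, (0))
    H1 returns (0, (0))
    H2 returns [(0, (0))]
  branch[2] choose=0:
    tell(0) @ H0 ⇒ log+=0
    H0 returns (0, (0))
    H1 returns (0, (0))
    H2 returns [(0, (0))]
= [(0, (4)), (0, (0)), (0, (0))]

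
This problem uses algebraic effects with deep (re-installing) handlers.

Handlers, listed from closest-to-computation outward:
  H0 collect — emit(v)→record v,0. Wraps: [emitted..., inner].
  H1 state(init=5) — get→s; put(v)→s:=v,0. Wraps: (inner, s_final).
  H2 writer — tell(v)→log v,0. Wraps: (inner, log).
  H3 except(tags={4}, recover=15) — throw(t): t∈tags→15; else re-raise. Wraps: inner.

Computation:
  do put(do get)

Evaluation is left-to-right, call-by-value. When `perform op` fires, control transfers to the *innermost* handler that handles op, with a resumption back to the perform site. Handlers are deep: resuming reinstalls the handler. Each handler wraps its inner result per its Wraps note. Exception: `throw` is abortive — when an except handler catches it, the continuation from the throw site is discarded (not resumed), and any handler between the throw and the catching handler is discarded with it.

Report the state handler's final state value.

Working:
get @ H1 ⇒ 5
put(5) @ H1 ⇒ s:=5
H0 returns [0]
H1 returns ([0], 5)
H2 returns (([0], 5), ())
H3 returns (([0], 5), ())
= (([0], 5), ())

Answer: 5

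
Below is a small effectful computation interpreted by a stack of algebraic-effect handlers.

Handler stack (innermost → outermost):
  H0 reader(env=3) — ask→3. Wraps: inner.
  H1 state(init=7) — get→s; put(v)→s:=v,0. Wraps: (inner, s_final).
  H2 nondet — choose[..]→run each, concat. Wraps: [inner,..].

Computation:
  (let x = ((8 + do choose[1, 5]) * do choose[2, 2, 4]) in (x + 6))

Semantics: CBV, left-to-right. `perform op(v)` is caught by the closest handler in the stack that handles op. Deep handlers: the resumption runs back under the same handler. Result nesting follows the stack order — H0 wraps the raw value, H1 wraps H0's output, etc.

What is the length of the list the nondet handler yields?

Evaluation trace:
choose[1, 5] @ H2
  branch[0] choose=1:
    choose[2, 2, 4] @ H2
      branch[0] choose=2:
        H0 returns 24
        H1 returns (24, 7)
        H2 returns [(24, 7)]
      branch[1] choose=2:
        H0 returns 24
        H1 returns (24, 7)
        H2 returns [(24, 7)]
      branch[2] choose=4:
        H0 returns 42
        H1 returns (42, 7)
        H2 returns [(42, 7)]
  branch[1] choose=5:
    choose[2, 2, 4] @ H2
      branch[0] choose=2:
        H0 returns 32
        H1 returns (32, 7)
        H2 returns [(32, 7)]
      branch[1] choose=2:
        H0 returns 32
        H1 returns (32, 7)
        H2 returns [(32, 7)]
      branch[2] choose=4:
        H0 returns 58
        H1 returns (58, 7)
        H2 returns [(58, 7)]
= [(24, 7), (24, 7), (42, 7), (32, 7), (32, 7), (58, 7)]

Answer: 6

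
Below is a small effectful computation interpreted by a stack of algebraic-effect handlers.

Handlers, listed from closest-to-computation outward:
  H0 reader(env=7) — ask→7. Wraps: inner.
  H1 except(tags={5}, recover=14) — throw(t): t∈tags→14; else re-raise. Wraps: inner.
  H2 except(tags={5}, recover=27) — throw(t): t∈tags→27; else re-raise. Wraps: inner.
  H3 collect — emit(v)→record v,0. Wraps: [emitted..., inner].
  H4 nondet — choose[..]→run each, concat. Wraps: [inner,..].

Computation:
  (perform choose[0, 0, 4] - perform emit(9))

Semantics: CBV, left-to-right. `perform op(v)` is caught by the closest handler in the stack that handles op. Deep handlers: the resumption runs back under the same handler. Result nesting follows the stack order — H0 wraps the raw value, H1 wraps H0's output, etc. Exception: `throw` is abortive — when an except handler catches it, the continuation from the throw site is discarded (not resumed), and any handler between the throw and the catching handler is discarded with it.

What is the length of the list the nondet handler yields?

Step-by-step:
choose[0, 0, 4] @ H4
  branch[0] choose=0:
    emit(9) @ H3 ⇒ out+=9
    H0 returns 0
    H1 returns 0
    H2 returns 0
    H3 returns [9, 0]
    H4 returns [[9, 0]]
  branch[1] choose=0:
    emit(9) @ H3 ⇒ out+=9
    H0 returns 0
    H1 returns 0
    H2 returns 0
    H3 returns [9, 0]
    H4 returns [[9, 0]]
  branch[2] choose=4:
    emit(9) @ H3 ⇒ out+=9
    H0 returns 4
    H1 returns 4
    H2 returns 4
    H3 returns [9, 4]
    H4 returns [[9, 4]]
= [[9, 0], [9, 0], [9, 4]]

Answer: 3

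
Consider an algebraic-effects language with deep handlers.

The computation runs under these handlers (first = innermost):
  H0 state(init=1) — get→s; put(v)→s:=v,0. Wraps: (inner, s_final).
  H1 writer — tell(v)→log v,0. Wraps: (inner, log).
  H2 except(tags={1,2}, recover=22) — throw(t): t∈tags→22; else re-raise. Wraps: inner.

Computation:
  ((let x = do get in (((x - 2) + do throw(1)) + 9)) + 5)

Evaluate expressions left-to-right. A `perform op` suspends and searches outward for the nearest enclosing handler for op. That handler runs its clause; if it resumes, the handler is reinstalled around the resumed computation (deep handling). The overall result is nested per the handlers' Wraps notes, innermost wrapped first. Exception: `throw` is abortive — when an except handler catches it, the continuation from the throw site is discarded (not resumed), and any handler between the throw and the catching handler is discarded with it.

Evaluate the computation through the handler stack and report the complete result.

Working:
get @ H0 ⇒ 1
throw(1) @ H2 caught ⇒ 22
= 22

Answer: 22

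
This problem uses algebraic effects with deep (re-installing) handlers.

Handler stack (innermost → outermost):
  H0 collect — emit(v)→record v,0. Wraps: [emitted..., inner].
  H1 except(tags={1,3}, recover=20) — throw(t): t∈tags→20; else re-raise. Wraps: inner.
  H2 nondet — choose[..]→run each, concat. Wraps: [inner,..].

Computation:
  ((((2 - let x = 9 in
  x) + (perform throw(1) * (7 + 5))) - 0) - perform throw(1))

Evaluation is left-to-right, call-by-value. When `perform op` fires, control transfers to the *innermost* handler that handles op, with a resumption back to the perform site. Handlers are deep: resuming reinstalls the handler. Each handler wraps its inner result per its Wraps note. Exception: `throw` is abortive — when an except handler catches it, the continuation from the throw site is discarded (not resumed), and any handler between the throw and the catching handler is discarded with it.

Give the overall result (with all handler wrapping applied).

Step-by-step:
throw(1) @ H1 caught ⇒ 20
H2 returns [20]
= [20]

Answer: [20]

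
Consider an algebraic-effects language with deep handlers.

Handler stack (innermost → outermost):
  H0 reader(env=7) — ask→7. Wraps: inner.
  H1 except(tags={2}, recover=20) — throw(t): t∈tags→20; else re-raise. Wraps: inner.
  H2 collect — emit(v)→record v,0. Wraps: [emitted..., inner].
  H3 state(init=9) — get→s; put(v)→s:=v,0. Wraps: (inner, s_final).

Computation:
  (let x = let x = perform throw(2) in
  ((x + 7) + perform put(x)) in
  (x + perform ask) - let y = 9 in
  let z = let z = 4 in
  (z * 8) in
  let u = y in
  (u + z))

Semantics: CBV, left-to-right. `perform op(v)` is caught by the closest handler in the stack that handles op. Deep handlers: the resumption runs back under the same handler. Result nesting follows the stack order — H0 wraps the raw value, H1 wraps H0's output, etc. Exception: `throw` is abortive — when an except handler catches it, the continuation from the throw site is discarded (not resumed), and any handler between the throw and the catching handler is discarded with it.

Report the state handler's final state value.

Answer: 9

Working:
throw(2) @ H1 caught ⇒ 20
H2 returns [20]
H3 returns ([20], 9)
= ([20], 9)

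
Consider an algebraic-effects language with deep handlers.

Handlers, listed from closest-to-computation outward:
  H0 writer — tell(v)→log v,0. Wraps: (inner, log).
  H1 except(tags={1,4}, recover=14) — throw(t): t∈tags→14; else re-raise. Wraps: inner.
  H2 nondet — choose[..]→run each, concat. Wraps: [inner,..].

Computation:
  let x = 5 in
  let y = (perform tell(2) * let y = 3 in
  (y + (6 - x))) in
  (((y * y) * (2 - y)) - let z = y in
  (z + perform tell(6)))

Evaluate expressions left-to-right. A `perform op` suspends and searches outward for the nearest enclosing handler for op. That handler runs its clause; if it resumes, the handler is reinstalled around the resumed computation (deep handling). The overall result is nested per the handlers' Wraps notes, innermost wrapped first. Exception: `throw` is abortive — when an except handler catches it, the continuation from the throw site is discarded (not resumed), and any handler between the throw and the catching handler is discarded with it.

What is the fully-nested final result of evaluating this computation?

Answer: [(0, (2, 6))]

Evaluation trace:
tell(2) @ H0 ⇒ log+=2
tell(6) @ H0 ⇒ log+=6
H0 returns (0, (2, 6))
H1 returns (0, (2, 6))
H2 returns [(0, (2, 6))]
= [(0, (2, 6))]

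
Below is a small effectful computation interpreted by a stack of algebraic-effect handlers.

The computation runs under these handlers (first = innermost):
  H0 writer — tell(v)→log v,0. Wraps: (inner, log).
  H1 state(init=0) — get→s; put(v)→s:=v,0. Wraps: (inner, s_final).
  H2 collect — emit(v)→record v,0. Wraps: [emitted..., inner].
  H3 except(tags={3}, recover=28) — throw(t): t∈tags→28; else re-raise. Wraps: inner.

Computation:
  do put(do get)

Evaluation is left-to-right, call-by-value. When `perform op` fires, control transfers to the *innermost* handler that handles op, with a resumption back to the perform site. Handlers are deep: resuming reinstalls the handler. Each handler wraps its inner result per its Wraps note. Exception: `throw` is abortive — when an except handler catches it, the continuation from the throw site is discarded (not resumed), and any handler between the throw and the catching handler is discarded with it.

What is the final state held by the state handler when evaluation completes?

Answer: 0

Step-by-step:
get @ H1 ⇒ 0
put(0) @ H1 ⇒ s:=0
H0 returns (0, ())
H1 returns ((0, ()), 0)
H2 returns [((0, ()), 0)]
H3 returns [((0, ()), 0)]
= [((0, ()), 0)]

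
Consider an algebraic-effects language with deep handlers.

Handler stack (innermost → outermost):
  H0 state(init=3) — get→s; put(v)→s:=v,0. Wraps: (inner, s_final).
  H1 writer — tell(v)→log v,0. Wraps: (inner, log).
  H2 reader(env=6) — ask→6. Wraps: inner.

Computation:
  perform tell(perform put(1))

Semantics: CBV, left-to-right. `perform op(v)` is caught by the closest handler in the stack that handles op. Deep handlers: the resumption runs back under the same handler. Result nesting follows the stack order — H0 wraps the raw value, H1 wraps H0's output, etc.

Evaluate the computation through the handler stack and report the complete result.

Step-by-step:
put(1) @ H0 ⇒ s:=1
tell(0) @ H1 ⇒ log+=0
H0 returns (0, 1)
H1 returns ((0, 1), (0))
H2 returns ((0, 1), (0))
= ((0, 1), (0))

Answer: ((0, 1), (0))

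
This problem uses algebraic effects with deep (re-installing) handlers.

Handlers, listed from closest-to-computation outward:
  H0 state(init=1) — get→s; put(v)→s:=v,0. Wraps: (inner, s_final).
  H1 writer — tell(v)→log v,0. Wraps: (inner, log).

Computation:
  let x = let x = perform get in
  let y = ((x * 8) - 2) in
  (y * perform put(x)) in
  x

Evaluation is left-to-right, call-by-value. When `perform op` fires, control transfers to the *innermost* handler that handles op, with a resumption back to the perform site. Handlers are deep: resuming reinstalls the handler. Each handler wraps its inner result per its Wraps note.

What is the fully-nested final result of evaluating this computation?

Working:
get @ H0 ⇒ 1
put(1) @ H0 ⇒ s:=1
H0 returns (0, 1)
H1 returns ((0, 1), ())
= ((0, 1), ())

Answer: ((0, 1), ())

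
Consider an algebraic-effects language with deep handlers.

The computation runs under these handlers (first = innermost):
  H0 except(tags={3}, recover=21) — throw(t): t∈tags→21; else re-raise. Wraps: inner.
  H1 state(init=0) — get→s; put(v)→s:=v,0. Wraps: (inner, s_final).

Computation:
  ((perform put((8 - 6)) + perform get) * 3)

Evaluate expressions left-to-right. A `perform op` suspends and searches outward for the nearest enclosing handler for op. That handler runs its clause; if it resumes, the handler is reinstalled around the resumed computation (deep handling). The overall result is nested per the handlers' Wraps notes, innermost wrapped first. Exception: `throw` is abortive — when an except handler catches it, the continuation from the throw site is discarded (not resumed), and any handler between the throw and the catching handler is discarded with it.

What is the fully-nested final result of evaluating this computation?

Answer: (6, 2)

Step-by-step:
put(2) @ H1 ⇒ s:=2
get @ H1 ⇒ 2
H0 returns 6
H1 returns (6, 2)
= (6, 2)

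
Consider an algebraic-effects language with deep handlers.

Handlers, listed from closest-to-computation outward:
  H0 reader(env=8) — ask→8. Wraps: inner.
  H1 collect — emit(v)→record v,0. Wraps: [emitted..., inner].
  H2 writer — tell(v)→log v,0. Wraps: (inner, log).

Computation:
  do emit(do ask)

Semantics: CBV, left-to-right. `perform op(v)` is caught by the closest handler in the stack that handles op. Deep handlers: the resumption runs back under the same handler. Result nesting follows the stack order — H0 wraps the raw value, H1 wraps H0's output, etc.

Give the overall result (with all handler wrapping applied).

Step-by-step:
ask @ H0 ⇒ 8
emit(8) @ H1 ⇒ out+=8
H0 returns 0
H1 returns [8, 0]
H2 returns ([8, 0], ())
= ([8, 0], ())

Answer: ([8, 0], ())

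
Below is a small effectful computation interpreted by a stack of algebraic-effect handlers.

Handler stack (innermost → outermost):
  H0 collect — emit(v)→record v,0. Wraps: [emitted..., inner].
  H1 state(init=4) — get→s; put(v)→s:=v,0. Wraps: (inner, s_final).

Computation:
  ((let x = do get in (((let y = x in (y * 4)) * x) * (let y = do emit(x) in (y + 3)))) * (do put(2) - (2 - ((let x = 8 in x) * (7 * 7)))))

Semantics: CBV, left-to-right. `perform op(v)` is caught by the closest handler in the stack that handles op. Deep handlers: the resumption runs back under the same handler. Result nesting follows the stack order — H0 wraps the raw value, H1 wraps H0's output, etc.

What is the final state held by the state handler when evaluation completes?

Step-by-step:
get @ H1 ⇒ 4
emit(4) @ H0 ⇒ out+=4
put(2) @ H1 ⇒ s:=2
H0 returns [4, 74880]
H1 returns ([4, 74880], 2)
= ([4, 74880], 2)

Answer: 2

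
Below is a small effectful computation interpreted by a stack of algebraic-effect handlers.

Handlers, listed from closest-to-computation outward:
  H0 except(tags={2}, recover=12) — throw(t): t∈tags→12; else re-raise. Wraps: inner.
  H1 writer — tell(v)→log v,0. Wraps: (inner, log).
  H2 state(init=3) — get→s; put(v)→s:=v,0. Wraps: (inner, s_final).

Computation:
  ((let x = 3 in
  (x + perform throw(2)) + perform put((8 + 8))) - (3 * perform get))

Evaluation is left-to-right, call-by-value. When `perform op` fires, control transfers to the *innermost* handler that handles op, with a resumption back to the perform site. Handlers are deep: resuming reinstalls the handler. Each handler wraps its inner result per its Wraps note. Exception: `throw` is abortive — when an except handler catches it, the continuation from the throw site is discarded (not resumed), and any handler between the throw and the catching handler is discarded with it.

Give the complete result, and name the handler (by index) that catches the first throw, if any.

Step-by-step:
throw(2) @ H0 caught ⇒ 12
H1 returns (12, ())
H2 returns ((12, ()), 3)
= ((12, ()), 3)

Answer: ((12, ()), 3) ; first throw caught by: H0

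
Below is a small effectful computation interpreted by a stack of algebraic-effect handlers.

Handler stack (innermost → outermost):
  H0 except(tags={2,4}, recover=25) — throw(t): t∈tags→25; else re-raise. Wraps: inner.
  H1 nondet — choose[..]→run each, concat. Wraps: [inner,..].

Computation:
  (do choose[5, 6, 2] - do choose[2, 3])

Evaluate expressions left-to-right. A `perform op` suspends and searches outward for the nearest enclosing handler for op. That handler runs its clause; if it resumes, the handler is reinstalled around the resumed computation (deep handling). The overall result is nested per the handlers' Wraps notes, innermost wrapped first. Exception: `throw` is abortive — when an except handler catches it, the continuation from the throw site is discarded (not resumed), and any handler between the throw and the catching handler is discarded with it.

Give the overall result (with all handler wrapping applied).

Answer: [3, 2, 4, 3, 0, -1]

Evaluation trace:
choose[5, 6, 2] @ H1
  branch[0] choose=5:
    choose[2, 3] @ H1
      branch[0] choose=2:
        H0 returns 3
        H1 returns [3]
      branch[1] choose=3:
        H0 returns 2
        H1 returns [2]
  branch[1] choose=6:
    choose[2, 3] @ H1
      branch[0] choose=2:
        H0 returns 4
        H1 returns [4]
      branch[1] choose=3:
        H0 returns 3
        H1 returns [3]
  branch[2] choose=2:
    choose[2, 3] @ H1
      branch[0] choose=2:
        H0 returns 0
        H1 returns [0]
      branch[1] choose=3:
        H0 returns -1
        H1 returns [-1]
= [3, 2, 4, 3, 0, -1]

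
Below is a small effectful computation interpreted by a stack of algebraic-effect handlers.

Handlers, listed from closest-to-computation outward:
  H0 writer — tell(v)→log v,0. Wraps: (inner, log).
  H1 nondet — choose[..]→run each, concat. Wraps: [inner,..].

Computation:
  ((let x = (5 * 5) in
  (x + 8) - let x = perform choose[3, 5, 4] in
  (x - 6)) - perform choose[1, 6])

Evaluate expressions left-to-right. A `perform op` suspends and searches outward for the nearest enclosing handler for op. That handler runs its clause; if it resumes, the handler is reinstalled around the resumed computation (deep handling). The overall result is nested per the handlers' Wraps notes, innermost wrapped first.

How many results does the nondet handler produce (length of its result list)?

Evaluation trace:
choose[3, 5, 4] @ H1
  branch[0] choose=3:
    choose[1, 6] @ H1
      branch[0] choose=1:
        H0 returns (35, ())
        H1 returns [(35, ())]
      branch[1] choose=6:
        H0 returns (30, ())
        H1 returns [(30, ())]
  branch[1] choose=5:
    choose[1, 6] @ H1
      branch[0] choose=1:
        H0 returns (33, ())
        H1 returns [(33, ())]
      branch[1] choose=6:
        H0 returns (28, ())
        H1 returns [(28, ())]
  branch[2] choose=4:
    choose[1, 6] @ H1
      branch[0] choose=1:
        H0 returns (34, ())
        H1 returns [(34, ())]
      branch[1] choose=6:
        H0 returns (29, ())
        H1 returns [(29, ())]
= [(35, ()), (30, ()), (33, ()), (28, ()), (34, ()), (29, ())]

Answer: 6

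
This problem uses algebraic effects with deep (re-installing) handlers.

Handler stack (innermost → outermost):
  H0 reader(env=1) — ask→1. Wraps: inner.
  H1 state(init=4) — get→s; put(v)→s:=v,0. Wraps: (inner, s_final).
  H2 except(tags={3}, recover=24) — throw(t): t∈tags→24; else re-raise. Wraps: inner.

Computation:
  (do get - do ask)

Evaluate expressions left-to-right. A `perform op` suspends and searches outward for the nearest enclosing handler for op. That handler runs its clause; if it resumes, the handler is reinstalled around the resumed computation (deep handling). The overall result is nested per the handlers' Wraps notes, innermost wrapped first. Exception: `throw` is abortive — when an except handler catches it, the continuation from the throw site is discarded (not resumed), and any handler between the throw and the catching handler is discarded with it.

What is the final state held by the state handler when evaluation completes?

Answer: 4

Working:
get @ H1 ⇒ 4
ask @ H0 ⇒ 1
H0 returns 3
H1 returns (3, 4)
H2 returns (3, 4)
= (3, 4)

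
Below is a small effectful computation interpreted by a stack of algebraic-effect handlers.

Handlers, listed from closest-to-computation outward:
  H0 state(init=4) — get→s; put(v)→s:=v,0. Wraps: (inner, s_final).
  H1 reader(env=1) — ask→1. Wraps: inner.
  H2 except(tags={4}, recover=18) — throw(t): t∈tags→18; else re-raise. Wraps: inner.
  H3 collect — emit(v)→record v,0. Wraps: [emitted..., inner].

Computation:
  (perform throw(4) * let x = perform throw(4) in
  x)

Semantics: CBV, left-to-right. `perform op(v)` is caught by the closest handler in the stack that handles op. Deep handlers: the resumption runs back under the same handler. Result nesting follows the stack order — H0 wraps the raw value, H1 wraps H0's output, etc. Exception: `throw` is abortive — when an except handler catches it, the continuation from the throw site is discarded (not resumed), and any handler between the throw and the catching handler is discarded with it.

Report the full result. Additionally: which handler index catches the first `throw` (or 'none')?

Working:
throw(4) @ H2 caught ⇒ 18
H3 returns [18]
= [18]

Answer: [18] ; first throw caught by: H2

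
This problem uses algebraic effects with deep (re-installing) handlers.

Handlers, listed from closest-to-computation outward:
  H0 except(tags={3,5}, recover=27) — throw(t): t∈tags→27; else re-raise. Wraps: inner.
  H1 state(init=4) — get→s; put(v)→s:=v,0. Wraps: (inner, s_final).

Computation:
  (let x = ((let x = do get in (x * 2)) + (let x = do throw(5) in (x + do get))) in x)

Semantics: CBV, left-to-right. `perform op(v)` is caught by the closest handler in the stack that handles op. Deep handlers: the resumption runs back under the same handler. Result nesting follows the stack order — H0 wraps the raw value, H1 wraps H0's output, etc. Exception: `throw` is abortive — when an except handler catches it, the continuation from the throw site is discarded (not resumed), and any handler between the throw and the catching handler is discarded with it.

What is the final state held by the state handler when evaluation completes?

Evaluation trace:
get @ H1 ⇒ 4
throw(5) @ H0 caught ⇒ 27
H1 returns (27, 4)
= (27, 4)

Answer: 4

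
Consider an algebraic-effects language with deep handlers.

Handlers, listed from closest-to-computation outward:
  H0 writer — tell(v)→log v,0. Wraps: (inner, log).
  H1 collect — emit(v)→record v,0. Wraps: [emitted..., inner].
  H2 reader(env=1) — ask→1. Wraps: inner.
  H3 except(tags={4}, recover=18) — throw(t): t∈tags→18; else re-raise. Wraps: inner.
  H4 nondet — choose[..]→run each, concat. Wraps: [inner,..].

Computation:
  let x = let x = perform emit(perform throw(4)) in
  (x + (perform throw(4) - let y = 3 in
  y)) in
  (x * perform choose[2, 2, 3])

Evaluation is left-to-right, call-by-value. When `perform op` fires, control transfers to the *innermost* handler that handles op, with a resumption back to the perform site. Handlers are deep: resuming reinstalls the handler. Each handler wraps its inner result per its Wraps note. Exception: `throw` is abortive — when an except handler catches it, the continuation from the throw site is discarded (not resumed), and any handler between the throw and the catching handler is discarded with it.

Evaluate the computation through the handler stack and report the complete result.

Evaluation trace:
throw(4) @ H3 caught ⇒ 18
H4 returns [18]
= [18]

Answer: [18]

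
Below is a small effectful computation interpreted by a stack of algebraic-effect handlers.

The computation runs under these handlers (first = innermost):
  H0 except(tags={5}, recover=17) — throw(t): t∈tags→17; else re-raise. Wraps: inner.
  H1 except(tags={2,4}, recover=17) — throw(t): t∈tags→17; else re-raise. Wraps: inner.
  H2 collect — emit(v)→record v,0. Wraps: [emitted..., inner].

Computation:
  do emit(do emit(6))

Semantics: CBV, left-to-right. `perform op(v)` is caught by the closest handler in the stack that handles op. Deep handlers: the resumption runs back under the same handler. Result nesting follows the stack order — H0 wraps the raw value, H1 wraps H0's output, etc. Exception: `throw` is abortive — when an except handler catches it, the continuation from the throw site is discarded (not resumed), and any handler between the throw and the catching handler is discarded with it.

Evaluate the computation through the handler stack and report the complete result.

Evaluation trace:
emit(6) @ H2 ⇒ out+=6
emit(0) @ H2 ⇒ out+=0
H0 returns 0
H1 returns 0
H2 returns [6, 0, 0]
= [6, 0, 0]

Answer: [6, 0, 0]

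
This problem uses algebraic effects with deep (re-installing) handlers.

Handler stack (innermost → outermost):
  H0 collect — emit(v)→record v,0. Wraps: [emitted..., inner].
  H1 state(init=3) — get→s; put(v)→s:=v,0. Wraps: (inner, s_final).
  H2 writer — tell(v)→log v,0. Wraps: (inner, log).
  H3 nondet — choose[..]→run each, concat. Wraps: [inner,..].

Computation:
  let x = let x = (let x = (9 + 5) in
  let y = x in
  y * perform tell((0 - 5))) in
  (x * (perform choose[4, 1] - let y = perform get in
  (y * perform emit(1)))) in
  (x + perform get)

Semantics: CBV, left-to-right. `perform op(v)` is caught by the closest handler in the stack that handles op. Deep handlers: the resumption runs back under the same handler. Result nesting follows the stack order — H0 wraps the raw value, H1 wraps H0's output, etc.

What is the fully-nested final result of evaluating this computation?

Evaluation trace:
tell(-5) @ H2 ⇒ log+=-5
choose[4, 1] @ H3
  branch[0] choose=4:
    get @ H1 ⇒ 3
    emit(1) @ H0 ⇒ out+=1
    get @ H1 ⇒ 3
    H0 returns [1, 3]
    H1 returns ([1, 3], 3)
    H2 returns (([1, 3], 3), (-5))
    H3 returns [(([1, 3], 3), (-5))]
  branch[1] choose=1:
    get @ H1 ⇒ 3
    emit(1) @ H0 ⇒ out+=1
    get @ H1 ⇒ 3
    H0 returns [1, 3]
    H1 returns ([1, 3], 3)
    H2 returns (([1, 3], 3), (-5))
    H3 returns [(([1, 3], 3), (-5))]
= [(([1, 3], 3), (-5)), (([1, 3], 3), (-5))]

Answer: [(([1, 3], 3), (-5)), (([1, 3], 3), (-5))]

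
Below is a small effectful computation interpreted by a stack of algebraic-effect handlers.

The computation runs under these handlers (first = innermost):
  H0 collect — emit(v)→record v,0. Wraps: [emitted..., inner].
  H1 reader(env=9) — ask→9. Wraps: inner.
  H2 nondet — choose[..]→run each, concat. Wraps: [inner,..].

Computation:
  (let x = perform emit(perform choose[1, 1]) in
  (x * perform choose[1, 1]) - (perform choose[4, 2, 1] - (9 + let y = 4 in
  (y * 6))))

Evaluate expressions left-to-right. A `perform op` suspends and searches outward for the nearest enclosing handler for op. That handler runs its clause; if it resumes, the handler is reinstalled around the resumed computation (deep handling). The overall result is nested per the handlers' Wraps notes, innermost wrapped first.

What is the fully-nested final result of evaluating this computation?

Answer: [[1, 29], [1, 31], [1, 32], [1, 29], [1, 31], [1, 32], [1, 29], [1, 31], [1, 32], [1, 29], [1, 31], [1, 32]]

Working:
choose[1, 1] @ H2
  branch[0] choose=1:
    emit(1) @ H0 ⇒ out+=1
    choose[1, 1] @ H2
      branch[0] choose=1:
        choose[4, 2, 1] @ H2
          branch[0] choose=4:
            H0 returns [1, 29]
            H1 returns [1, 29]
            H2 returns [[1, 29]]
          branch[1] choose=2:
            H0 returns [1, 31]
            H1 returns [1, 31]
            H2 returns [[1, 31]]
          branch[2] choose=1:
            H0 returns [1, 32]
            H1 returns [1, 32]
            H2 returns [[1, 32]]
      branch[1] choose=1:
        choose[4, 2, 1] @ H2
          branch[0] choose=4:
            H0 returns [1, 29]
            H1 returns [1, 29]
            H2 returns [[1, 29]]
          branch[1] choose=2:
            H0 returns [1, 31]
            H1 returns [1, 31]
            H2 returns [[1, 31]]
          branch[2] choose=1:
            H0 returns [1, 32]
            H1 returns [1, 32]
            H2 returns [[1, 32]]
  branch[1] choose=1:
    emit(1) @ H0 ⇒ out+=1
    choose[1, 1] @ H2
      branch[0] choose=1:
        choose[4, 2, 1] @ H2
          branch[0] choose=4:
            H0 returns [1, 29]
            H1 returns [1, 29]
            H2 returns [[1, 29]]
          branch[1] choose=2:
            H0 returns [1, 31]
            H1 returns [1, 31]
            H2 returns [[1, 31]]
          branch[2] choose=1:
            H0 returns [1, 32]
            H1 returns [1, 32]
            H2 returns [[1, 32]]
      branch[1] choose=1:
        choose[4, 2, 1] @ H2
          branch[0] choose=4:
            H0 returns [1, 29]
            H1 returns [1, 29]
            H2 returns [[1, 29]]
          branch[1] choose=2:
            H0 returns [1, 31]
            H1 returns [1, 31]
            H2 returns [[1, 31]]
          branch[2] choose=1:
            H0 returns [1, 32]
            H1 returns [1, 32]
            H2 returns [[1, 32]]
= [[1, 29], [1, 31], [1, 32], [1, 29], [1, 31], [1, 32], [1, 29], [1, 31], [1, 32], [1, 29], [1, 31], [1, 32]]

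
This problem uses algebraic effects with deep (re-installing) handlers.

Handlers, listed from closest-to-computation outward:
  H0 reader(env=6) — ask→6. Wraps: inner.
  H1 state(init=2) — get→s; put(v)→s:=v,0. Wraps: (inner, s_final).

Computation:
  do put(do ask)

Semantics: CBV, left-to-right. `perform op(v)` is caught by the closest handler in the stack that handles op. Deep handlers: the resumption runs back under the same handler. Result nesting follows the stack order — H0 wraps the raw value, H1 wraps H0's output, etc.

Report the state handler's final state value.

Evaluation trace:
ask @ H0 ⇒ 6
put(6) @ H1 ⇒ s:=6
H0 returns 0
H1 returns (0, 6)
= (0, 6)

Answer: 6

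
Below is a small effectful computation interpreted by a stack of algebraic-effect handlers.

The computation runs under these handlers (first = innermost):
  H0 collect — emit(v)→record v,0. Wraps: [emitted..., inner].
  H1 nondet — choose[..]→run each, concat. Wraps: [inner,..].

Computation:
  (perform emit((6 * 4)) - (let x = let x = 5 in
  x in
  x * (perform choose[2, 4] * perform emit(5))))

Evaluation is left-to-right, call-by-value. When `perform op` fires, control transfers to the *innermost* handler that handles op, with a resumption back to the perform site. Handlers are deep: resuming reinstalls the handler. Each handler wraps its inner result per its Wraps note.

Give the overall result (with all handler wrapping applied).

Answer: [[24, 5, 0], [24, 5, 0]]

Evaluation trace:
emit(24) @ H0 ⇒ out+=24
choose[2, 4] @ H1
  branch[0] choose=2:
    emit(5) @ H0 ⇒ out+=5
    H0 returns [24, 5, 0]
    H1 returns [[24, 5, 0]]
  branch[1] choose=4:
    emit(5) @ H0 ⇒ out+=5
    H0 returns [24, 5, 0]
    H1 returns [[24, 5, 0]]
= [[24, 5, 0], [24, 5, 0]]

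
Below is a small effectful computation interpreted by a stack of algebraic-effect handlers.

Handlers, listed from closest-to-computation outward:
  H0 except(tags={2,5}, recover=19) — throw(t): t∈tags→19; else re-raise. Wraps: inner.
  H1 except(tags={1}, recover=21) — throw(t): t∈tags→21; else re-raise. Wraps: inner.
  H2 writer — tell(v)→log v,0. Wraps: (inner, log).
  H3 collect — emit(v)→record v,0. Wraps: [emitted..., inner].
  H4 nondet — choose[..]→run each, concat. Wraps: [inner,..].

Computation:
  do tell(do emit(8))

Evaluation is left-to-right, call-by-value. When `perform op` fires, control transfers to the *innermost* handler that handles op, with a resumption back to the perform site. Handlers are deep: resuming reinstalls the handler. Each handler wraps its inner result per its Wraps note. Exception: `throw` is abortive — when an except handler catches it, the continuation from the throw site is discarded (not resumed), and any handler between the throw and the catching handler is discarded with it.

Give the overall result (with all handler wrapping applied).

Evaluation trace:
emit(8) @ H3 ⇒ out+=8
tell(0) @ H2 ⇒ log+=0
H0 returns 0
H1 returns 0
H2 returns (0, (0))
H3 returns [8, (0, (0))]
H4 returns [[8, (0, (0))]]
= [[8, (0, (0))]]

Answer: [[8, (0, (0))]]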